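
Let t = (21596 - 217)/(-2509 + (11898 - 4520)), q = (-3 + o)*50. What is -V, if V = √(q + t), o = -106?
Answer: -I*√14344437011/1623 ≈ -73.794*I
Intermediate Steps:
q = -5450 (q = (-3 - 106)*50 = -109*50 = -5450)
t = 21379/4869 (t = 21379/(-2509 + 7378) = 21379/4869 ≈ 4.3908)
V = I*√14344437011/1623 (V = √(-5450 + 21379/4869) = √(-26514671/4869) = I*√14344437011/1623 ≈ 73.794*I)
-V = -I*√14344437011/1623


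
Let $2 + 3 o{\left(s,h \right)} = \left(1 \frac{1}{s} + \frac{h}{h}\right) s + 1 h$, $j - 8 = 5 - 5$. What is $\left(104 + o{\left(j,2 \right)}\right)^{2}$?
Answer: $11449$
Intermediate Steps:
$j = 8$ ($j = 8 + \left(5 - 5\right) = 8 + 0 = 8$)
$o{\left(s,h \right)} = - \frac{2}{3} + \frac{h}{3} + \frac{s \left(1 + \frac{1}{s}\right)}{3}$ ($o{\left(s,h \right)} = - \frac{2}{3} + \frac{\left(1 \frac{1}{s} + \frac{h}{h}\right) s + 1 h}{3} = - \frac{2}{3} + \frac{\left(\frac{1}{s} + 1\right) s + h}{3} = - \frac{2}{3} + \frac{\left(1 + \frac{1}{s}\right) s + h}{3} = - \frac{2}{3} + \frac{s \left(1 + \frac{1}{s}\right) + h}{3} = - \frac{2}{3} + \frac{h + s \left(1 + \frac{1}{s}\right)}{3} = - \frac{2}{3} + \left(\frac{h}{3} + \frac{s \left(1 + \frac{1}{s}\right)}{3}\right) = - \frac{2}{3} + \frac{h}{3} + \frac{s \left(1 + \frac{1}{s}\right)}{3}$)
$\left(104 + o{\left(j,2 \right)}\right)^{2} = \left(104 + \left(- \frac{1}{3} + \frac{1}{3} \cdot 2 + \frac{1}{3} \cdot 8\right)\right)^{2} = \left(104 + \left(- \frac{1}{3} + \frac{2}{3} + \frac{8}{3}\right)\right)^{2} = \left(104 + 3\right)^{2} = 107^{2} = 11449$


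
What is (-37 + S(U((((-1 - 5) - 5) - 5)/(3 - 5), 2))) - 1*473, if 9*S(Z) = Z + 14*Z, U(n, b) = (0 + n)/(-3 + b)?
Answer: -1570/3 ≈ -523.33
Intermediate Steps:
U(n, b) = n/(-3 + b)
S(Z) = 5*Z/3 (S(Z) = (Z + 14*Z)/9 = (15*Z)/9 = 5*Z/3)
(-37 + S(U((((-1 - 5) - 5) - 5)/(3 - 5), 2))) - 1*473 = (-37 + 5*(((((-1 - 5) - 5) - 5)/(3 - 5))/(-3 + 2))/3) - 1*473 = (-37 + 5*((((-6 - 5) - 5)/(-2))/(-1))/3) - 473 = (-37 + 5*(((-11 - 5)*(-½))*(-1))/3) - 473 = (-37 + 5*(-16*(-½)*(-1))/3) - 473 = (-37 + 5*(8*(-1))/3) - 473 = (-37 + (5/3)*(-8)) - 473 = (-37 - 40/3) - 473 = -151/3 - 473 = -1570/3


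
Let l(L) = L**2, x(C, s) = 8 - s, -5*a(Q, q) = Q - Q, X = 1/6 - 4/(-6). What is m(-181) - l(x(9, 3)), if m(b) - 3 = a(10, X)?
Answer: -22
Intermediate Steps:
X = 5/6 (X = 1*(1/6) - 4*(-1/6) = 1/6 + 2/3 = 5/6 ≈ 0.83333)
a(Q, q) = 0 (a(Q, q) = -(Q - Q)/5 = -1/5*0 = 0)
m(b) = 3 (m(b) = 3 + 0 = 3)
m(-181) - l(x(9, 3)) = 3 - (8 - 1*3)**2 = 3 - (8 - 3)**2 = 3 - 1*5**2 = 3 - 1*25 = 3 - 25 = -22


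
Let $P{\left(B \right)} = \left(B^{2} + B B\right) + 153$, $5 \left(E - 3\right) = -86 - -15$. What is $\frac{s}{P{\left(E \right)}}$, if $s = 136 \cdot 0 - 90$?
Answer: $- \frac{2250}{10097} \approx -0.22284$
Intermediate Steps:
$s = -90$ ($s = 0 - 90 = -90$)
$E = - \frac{56}{5}$ ($E = 3 + \frac{-86 - -15}{5} = 3 + \frac{-86 + 15}{5} = 3 + \frac{1}{5} \left(-71\right) = 3 - \frac{71}{5} = - \frac{56}{5} \approx -11.2$)
$P{\left(B \right)} = 153 + 2 B^{2}$ ($P{\left(B \right)} = \left(B^{2} + B^{2}\right) + 153 = 2 B^{2} + 153 = 153 + 2 B^{2}$)
$\frac{s}{P{\left(E \right)}} = - \frac{90}{153 + 2 \left(- \frac{56}{5}\right)^{2}} = - \frac{90}{153 + 2 \cdot \frac{3136}{25}} = - \frac{90}{153 + \frac{6272}{25}} = - \frac{90}{\frac{10097}{25}} = \left(-90\right) \frac{25}{10097} = - \frac{2250}{10097}$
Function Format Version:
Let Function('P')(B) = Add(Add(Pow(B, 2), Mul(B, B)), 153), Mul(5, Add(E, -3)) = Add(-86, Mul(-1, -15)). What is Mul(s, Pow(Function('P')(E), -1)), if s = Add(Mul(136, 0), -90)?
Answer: Rational(-2250, 10097) ≈ -0.22284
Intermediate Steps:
s = -90 (s = Add(0, -90) = -90)
E = Rational(-56, 5) (E = Add(3, Mul(Rational(1, 5), Add(-86, Mul(-1, -15)))) = Add(3, Mul(Rational(1, 5), Add(-86, 15))) = Add(3, Mul(Rational(1, 5), -71)) = Add(3, Rational(-71, 5)) = Rational(-56, 5) ≈ -11.200)
Function('P')(B) = Add(153, Mul(2, Pow(B, 2))) (Function('P')(B) = Add(Add(Pow(B, 2), Pow(B, 2)), 153) = Add(Mul(2, Pow(B, 2)), 153) = Add(153, Mul(2, Pow(B, 2))))
Mul(s, Pow(Function('P')(E), -1)) = Mul(-90, Pow(Add(153, Mul(2, Pow(Rational(-56, 5), 2))), -1)) = Mul(-90, Pow(Add(153, Mul(2, Rational(3136, 25))), -1)) = Mul(-90, Pow(Add(153, Rational(6272, 25)), -1)) = Mul(-90, Pow(Rational(10097, 25), -1)) = Mul(-90, Rational(25, 10097)) = Rational(-2250, 10097)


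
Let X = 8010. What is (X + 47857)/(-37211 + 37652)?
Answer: 7981/63 ≈ 126.68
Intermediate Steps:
(X + 47857)/(-37211 + 37652) = (8010 + 47857)/(-37211 + 37652) = 55867/441 = 55867*(1/441) = 7981/63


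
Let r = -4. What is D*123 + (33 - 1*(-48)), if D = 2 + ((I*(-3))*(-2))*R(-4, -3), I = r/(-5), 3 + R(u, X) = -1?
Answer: -10173/5 ≈ -2034.6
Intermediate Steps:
R(u, X) = -4 (R(u, X) = -3 - 1 = -4)
I = ⅘ (I = -4/(-5) = -4*(-⅕) = ⅘ ≈ 0.80000)
D = -86/5 (D = 2 + (((⅘)*(-3))*(-2))*(-4) = 2 - 12/5*(-2)*(-4) = 2 + (24/5)*(-4) = 2 - 96/5 = -86/5 ≈ -17.200)
D*123 + (33 - 1*(-48)) = -86/5*123 + (33 - 1*(-48)) = -10578/5 + (33 + 48) = -10578/5 + 81 = -10173/5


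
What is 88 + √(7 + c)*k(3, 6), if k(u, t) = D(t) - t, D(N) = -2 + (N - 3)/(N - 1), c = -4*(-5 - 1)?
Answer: 88 - 37*√31/5 ≈ 46.799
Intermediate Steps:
c = 24 (c = -4*(-6) = 24)
D(N) = -2 + (-3 + N)/(-1 + N)
k(u, t) = -t + (-1 - t)/(-1 + t) (k(u, t) = (-1 - t)/(-1 + t) - t = -t + (-1 - t)/(-1 + t))
88 + √(7 + c)*k(3, 6) = 88 + √(7 + 24)*((-1 - 1*6²)/(-1 + 6)) = 88 + √31*((-1 - 1*36)/5) = 88 + √31*((-1 - 36)/5) = 88 + √31*((⅕)*(-37)) = 88 + √31*(-37/5) = 88 - 37*√31/5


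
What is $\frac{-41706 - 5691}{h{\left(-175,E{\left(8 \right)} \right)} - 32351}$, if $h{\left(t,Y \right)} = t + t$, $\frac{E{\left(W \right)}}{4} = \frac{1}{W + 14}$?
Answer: $\frac{47397}{32701} \approx 1.4494$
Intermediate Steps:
$E{\left(W \right)} = \frac{4}{14 + W}$ ($E{\left(W \right)} = \frac{4}{W + 14} = \frac{4}{14 + W}$)
$h{\left(t,Y \right)} = 2 t$
$\frac{-41706 - 5691}{h{\left(-175,E{\left(8 \right)} \right)} - 32351} = \frac{-41706 - 5691}{2 \left(-175\right) - 32351} = - \frac{47397}{-350 - 32351} = - \frac{47397}{-32701} = \left(-47397\right) \left(- \frac{1}{32701}\right) = \frac{47397}{32701}$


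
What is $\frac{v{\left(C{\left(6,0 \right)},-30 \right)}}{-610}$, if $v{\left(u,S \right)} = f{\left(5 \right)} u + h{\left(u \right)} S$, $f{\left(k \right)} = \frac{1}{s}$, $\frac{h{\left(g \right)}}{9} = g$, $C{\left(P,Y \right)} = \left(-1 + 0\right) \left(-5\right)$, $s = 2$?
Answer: $\frac{539}{244} \approx 2.209$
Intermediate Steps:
$C{\left(P,Y \right)} = 5$ ($C{\left(P,Y \right)} = \left(-1\right) \left(-5\right) = 5$)
$h{\left(g \right)} = 9 g$
$f{\left(k \right)} = \frac{1}{2}$
$v{\left(u,S \right)} = \frac{u}{2} + 9 S u$ ($v{\left(u,S \right)} = \frac{u}{2} + 9 u S = \frac{u}{2} + 9 S u$)
$\frac{v{\left(C{\left(6,0 \right)},-30 \right)}}{-610} = \frac{\frac{1}{2} \cdot 5 \left(1 + 18 \left(-30\right)\right)}{-610} = \frac{1}{2} \cdot 5 \left(1 - 540\right) \left(- \frac{1}{610}\right) = \frac{1}{2} \cdot 5 \left(-539\right) \left(- \frac{1}{610}\right) = \left(- \frac{2695}{2}\right) \left(- \frac{1}{610}\right) = \frac{539}{244}$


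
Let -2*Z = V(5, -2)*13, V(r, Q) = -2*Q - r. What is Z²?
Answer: 169/4 ≈ 42.250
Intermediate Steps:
V(r, Q) = -r - 2*Q
Z = 13/2 (Z = -(-1*5 - 2*(-2))*13/2 = -(-5 + 4)*13/2 = -(-1)*13/2 = -½*(-13) = 13/2 ≈ 6.5000)
Z² = (13/2)² = 169/4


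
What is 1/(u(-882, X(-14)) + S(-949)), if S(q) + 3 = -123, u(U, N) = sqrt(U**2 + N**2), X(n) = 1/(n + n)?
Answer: 98784/597445633 + 28*sqrt(609892417)/597445633 ≈ 0.0013228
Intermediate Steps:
X(n) = 1/(2*n)
u(U, N) = sqrt(N**2 + U**2)
S(q) = -126 (S(q) = -3 - 123 = -126)
1/(u(-882, X(-14)) + S(-949)) = 1/(sqrt(((1/2)/(-14))**2 + (-882)**2) - 126) = 1/(sqrt(((1/2)*(-1/14))**2 + 777924) - 126) = 1/(sqrt((-1/28)**2 + 777924) - 126) = 1/(sqrt(1/784 + 777924) - 126) = 1/(sqrt(609892417/784) - 126) = 1/(sqrt(609892417)/28 - 126) = 1/(-126 + sqrt(609892417)/28)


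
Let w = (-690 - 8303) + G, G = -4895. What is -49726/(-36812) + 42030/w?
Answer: -107076709/63905632 ≈ -1.6755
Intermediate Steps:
w = -13888 (w = (-690 - 8303) - 4895 = -8993 - 4895 = -13888)
-49726/(-36812) + 42030/w = -49726/(-36812) + 42030/(-13888) = -49726*(-1/36812) + 42030*(-1/13888) = 24863/18406 - 21015/6944 = -107076709/63905632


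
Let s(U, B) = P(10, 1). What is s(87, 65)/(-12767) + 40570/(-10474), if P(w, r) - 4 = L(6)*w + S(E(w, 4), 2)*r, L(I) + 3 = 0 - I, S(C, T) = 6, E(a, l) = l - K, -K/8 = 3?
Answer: -258559635/66860779 ≈ -3.8671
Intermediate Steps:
K = -24 (K = -8*3 = -24)
E(a, l) = 24 + l (E(a, l) = l - 1*(-24) = l + 24 = 24 + l)
L(I) = -3 - I (L(I) = -3 + (0 - I) = -3 - I)
P(w, r) = 4 - 9*w + 6*r (P(w, r) = 4 + ((-3 - 1*6)*w + 6*r) = 4 + ((-3 - 6)*w + 6*r) = 4 + (-9*w + 6*r) = 4 - 9*w + 6*r)
s(U, B) = -80 (s(U, B) = 4 - 9*10 + 6*1 = 4 - 90 + 6 = -80)
s(87, 65)/(-12767) + 40570/(-10474) = -80/(-12767) + 40570/(-10474) = -80*(-1/12767) + 40570*(-1/10474) = 80/12767 - 20285/5237 = -258559635/66860779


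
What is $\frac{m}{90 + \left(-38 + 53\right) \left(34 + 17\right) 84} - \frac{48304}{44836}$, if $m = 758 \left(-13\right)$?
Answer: $- \frac{3103301}{2522025} \approx -1.2305$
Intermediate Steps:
$m = -9854$
$\frac{m}{90 + \left(-38 + 53\right) \left(34 + 17\right) 84} - \frac{48304}{44836} = - \frac{9854}{90 + \left(-38 + 53\right) \left(34 + 17\right) 84} - \frac{48304}{44836} = - \frac{9854}{90 + 15 \cdot 51 \cdot 84} - \frac{12076}{11209} = - \frac{9854}{90 + 765 \cdot 84} - \frac{12076}{11209} = - \frac{9854}{90 + 64260} - \frac{12076}{11209} = - \frac{9854}{64350} - \frac{12076}{11209} = \left(-9854\right) \frac{1}{64350} - \frac{12076}{11209} = - \frac{379}{2475} - \frac{12076}{11209} = - \frac{3103301}{2522025}$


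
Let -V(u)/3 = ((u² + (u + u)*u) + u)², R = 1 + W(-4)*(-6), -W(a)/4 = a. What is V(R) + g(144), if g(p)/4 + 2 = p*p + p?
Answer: -2183677688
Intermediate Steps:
W(a) = -4*a
R = -95 (R = 1 - 4*(-4)*(-6) = 1 + 16*(-6) = 1 - 96 = -95)
V(u) = -3*(u + 3*u²)² (V(u) = -3*((u² + (u + u)*u) + u)² = -3*((u² + (2*u)*u) + u)² = -3*((u² + 2*u²) + u)² = -3*(3*u² + u)² = -3*(u + 3*u²)²)
g(p) = -8 + 4*p + 4*p² (g(p) = -8 + 4*(p*p + p) = -8 + 4*(p² + p) = -8 + 4*(p + p²) = -8 + (4*p + 4*p²) = -8 + 4*p + 4*p²)
V(R) + g(144) = -3*(-95)²*(1 + 3*(-95))² + (-8 + 4*144 + 4*144²) = -3*9025*(1 - 285)² + (-8 + 576 + 4*20736) = -3*9025*(-284)² + (-8 + 576 + 82944) = -3*9025*80656 + 83512 = -2183761200 + 83512 = -2183677688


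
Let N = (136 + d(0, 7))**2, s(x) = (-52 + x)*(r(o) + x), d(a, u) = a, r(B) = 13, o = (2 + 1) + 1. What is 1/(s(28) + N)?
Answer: 1/17512 ≈ 5.7104e-5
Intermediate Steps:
o = 4 (o = 3 + 1 = 4)
s(x) = (-52 + x)*(13 + x)
N = 18496 (N = (136 + 0)**2 = 136**2 = 18496)
1/(s(28) + N) = 1/((-676 + 28**2 - 39*28) + 18496) = 1/((-676 + 784 - 1092) + 18496) = 1/(-984 + 18496) = 1/17512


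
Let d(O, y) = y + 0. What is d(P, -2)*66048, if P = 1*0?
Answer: -132096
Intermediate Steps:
P = 0
d(O, y) = y
d(P, -2)*66048 = -2*66048 = -132096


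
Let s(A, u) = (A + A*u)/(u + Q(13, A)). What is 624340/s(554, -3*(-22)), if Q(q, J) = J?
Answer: 193545400/18559 ≈ 10429.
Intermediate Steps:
s(A, u) = (A + A*u)/(A + u) (s(A, u) = (A + A*u)/(u + A) = (A + A*u)/(A + u))
624340/s(554, -3*(-22)) = 624340/((554*(1 - 3*(-22))/(554 - 3*(-22)))) = 624340/((554*(1 + 66)/(554 + 66))) = 624340/((554*67/620)) = 624340/((554*(1/620)*67)) = 624340/(18559/310) = 624340*(310/18559) = 193545400/18559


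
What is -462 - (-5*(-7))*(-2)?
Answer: -392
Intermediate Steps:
-462 - (-5*(-7))*(-2) = -462 - 35*(-2) = -462 - 1*(-70) = -462 + 70 = -392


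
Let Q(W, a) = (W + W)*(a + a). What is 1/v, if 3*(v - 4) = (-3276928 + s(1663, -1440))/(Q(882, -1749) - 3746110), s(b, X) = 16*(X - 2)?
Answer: 4958291/20383164 ≈ 0.24325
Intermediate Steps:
s(b, X) = -32 + 16*X (s(b, X) = 16*(-2 + X) = -32 + 16*X)
Q(W, a) = 4*W*a (Q(W, a) = (2*W)*(2*a) = 4*W*a)
v = 20383164/4958291 (v = 4 + ((-3276928 + (-32 + 16*(-1440)))/(4*882*(-1749) - 3746110))/3 = 4 + ((-3276928 + (-32 - 23040))/(-6170472 - 3746110))/3 = 4 + ((-3276928 - 23072)/(-9916582))/3 = 4 + (-3300000*(-1/9916582))/3 = 4 + (⅓)*(1650000/4958291) = 4 + 550000/4958291 = 20383164/4958291 ≈ 4.1109)
1/v = 1/(20383164/4958291) = 4958291/20383164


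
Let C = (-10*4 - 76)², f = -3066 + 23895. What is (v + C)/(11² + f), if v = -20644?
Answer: -3594/10475 ≈ -0.34310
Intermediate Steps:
f = 20829
C = 13456 (C = (-40 - 76)² = (-116)² = 13456)
(v + C)/(11² + f) = (-20644 + 13456)/(11² + 20829) = -7188/(121 + 20829) = -7188/20950 = -7188*1/20950 = -3594/10475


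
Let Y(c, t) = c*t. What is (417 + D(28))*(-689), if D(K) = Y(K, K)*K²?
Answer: -423785297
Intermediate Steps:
D(K) = K⁴ (D(K) = (K*K)*K² = K²*K² = K⁴)
(417 + D(28))*(-689) = (417 + 28⁴)*(-689) = (417 + 614656)*(-689) = 615073*(-689) = -423785297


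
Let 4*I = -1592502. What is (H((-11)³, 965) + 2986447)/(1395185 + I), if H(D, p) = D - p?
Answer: 5968302/1994119 ≈ 2.9930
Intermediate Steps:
I = -796251/2 (I = (¼)*(-1592502) = -796251/2 ≈ -3.9813e+5)
(H((-11)³, 965) + 2986447)/(1395185 + I) = (((-11)³ - 1*965) + 2986447)/(1395185 - 796251/2) = ((-1331 - 965) + 2986447)/(1994119/2) = (-2296 + 2986447)*(2/1994119) = 2984151*(2/1994119) = 5968302/1994119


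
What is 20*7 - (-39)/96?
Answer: 4493/32 ≈ 140.41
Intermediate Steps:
20*7 - (-39)/96 = 140 - (-39)/96 = 140 - 1*(-13/32) = 140 + 13/32 = 4493/32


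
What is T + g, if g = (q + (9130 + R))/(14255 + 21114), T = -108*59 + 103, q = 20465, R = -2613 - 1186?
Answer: -221702465/35369 ≈ -6268.3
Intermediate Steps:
R = -3799
T = -6269 (T = -6372 + 103 = -6269)
g = 25796/35369 (g = (20465 + (9130 - 3799))/(14255 + 21114) = (20465 + 5331)/35369 = 25796*(1/35369) = 25796/35369 ≈ 0.72934)
T + g = -6269 + 25796/35369 = -221702465/35369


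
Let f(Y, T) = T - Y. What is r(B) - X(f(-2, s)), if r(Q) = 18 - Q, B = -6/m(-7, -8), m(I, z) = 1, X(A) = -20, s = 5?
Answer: 44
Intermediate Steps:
B = -6 (B = -6/1 = -6*1 = -6)
r(B) - X(f(-2, s)) = (18 - 1*(-6)) - 1*(-20) = (18 + 6) + 20 = 24 + 20 = 44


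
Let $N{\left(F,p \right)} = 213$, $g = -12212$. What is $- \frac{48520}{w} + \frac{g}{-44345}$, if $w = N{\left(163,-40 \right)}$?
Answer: $- \frac{2149018244}{9445485} \approx -227.52$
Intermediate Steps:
$w = 213$
$- \frac{48520}{w} + \frac{g}{-44345} = - \frac{48520}{213} - \frac{12212}{-44345} = \left(-48520\right) \frac{1}{213} - - \frac{12212}{44345} = - \frac{48520}{213} + \frac{12212}{44345} = - \frac{2149018244}{9445485}$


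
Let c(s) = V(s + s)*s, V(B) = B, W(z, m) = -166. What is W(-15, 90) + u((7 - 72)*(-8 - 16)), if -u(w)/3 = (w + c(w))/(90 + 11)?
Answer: -14623046/101 ≈ -1.4478e+5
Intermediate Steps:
c(s) = 2*s² (c(s) = (s + s)*s = (2*s)*s = 2*s²)
u(w) = -6*w²/101 - 3*w/101 (u(w) = -3*(w + 2*w²)/(90 + 11) = -3*(w + 2*w²)/101 = -3*(w/101 + 2*w²/101) = -6*w²/101 - 3*w/101)
W(-15, 90) + u((7 - 72)*(-8 - 16)) = -166 + 3*((7 - 72)*(-8 - 16))*(-1 - 2*(7 - 72)*(-8 - 16))/101 = -166 + 3*(-65*(-24))*(-1 - (-130)*(-24))/101 = -166 + (3/101)*1560*(-1 - 2*1560) = -166 + (3/101)*1560*(-1 - 3120) = -166 + (3/101)*1560*(-3121) = -166 - 14606280/101 = -14623046/101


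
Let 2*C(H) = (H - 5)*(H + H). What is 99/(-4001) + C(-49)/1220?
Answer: 5232933/2440610 ≈ 2.1441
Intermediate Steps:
C(H) = H*(-5 + H) (C(H) = ((H - 5)*(H + H))/2 = ((-5 + H)*(2*H))/2 = (2*H*(-5 + H))/2 = H*(-5 + H))
99/(-4001) + C(-49)/1220 = 99/(-4001) - 49*(-5 - 49)/1220 = 99*(-1/4001) - 49*(-54)*(1/1220) = -99/4001 + 2646*(1/1220) = -99/4001 + 1323/610 = 5232933/2440610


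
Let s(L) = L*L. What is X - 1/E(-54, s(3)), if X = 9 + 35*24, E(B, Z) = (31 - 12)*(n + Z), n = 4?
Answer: 209702/247 ≈ 849.00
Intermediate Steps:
s(L) = L²
E(B, Z) = 76 + 19*Z (E(B, Z) = (31 - 12)*(4 + Z) = 19*(4 + Z) = 76 + 19*Z)
X = 849 (X = 9 + 840 = 849)
X - 1/E(-54, s(3)) = 849 - 1/(76 + 19*3²) = 849 - 1/(76 + 19*9) = 849 - 1/(76 + 171) = 849 - 1/247 = 209702/247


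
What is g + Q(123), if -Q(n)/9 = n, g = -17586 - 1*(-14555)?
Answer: -4138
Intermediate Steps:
g = -3031 (g = -17586 + 14555 = -3031)
Q(n) = -9*n
g + Q(123) = -3031 - 9*123 = -3031 - 1107 = -4138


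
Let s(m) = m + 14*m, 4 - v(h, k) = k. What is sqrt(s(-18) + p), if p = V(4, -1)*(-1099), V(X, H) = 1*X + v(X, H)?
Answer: 3*I*sqrt(1129) ≈ 100.8*I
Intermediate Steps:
v(h, k) = 4 - k
V(X, H) = 4 + X - H (V(X, H) = 1*X + (4 - H) = X + (4 - H) = 4 + X - H)
s(m) = 15*m
p = -9891 (p = (4 + 4 - 1*(-1))*(-1099) = (4 + 4 + 1)*(-1099) = 9*(-1099) = -9891)
sqrt(s(-18) + p) = sqrt(15*(-18) - 9891) = sqrt(-270 - 9891) = sqrt(-10161) = 3*I*sqrt(1129)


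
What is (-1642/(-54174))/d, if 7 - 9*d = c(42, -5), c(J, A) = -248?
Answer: 821/767465 ≈ 0.0010698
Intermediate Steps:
d = 85/3 (d = 7/9 - ⅑*(-248) = 7/9 + 248/9 = 85/3 ≈ 28.333)
(-1642/(-54174))/d = (-1642/(-54174))/(85/3) = -1642*(-1/54174)*(3/85) = (821/27087)*(3/85) = 821/767465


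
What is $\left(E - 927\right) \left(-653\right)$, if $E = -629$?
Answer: $1016068$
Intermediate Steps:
$\left(E - 927\right) \left(-653\right) = \left(-629 - 927\right) \left(-653\right) = \left(-1556\right) \left(-653\right) = 1016068$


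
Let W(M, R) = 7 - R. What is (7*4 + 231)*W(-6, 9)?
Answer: -518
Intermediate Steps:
(7*4 + 231)*W(-6, 9) = (7*4 + 231)*(7 - 1*9) = (28 + 231)*(7 - 9) = 259*(-2) = -518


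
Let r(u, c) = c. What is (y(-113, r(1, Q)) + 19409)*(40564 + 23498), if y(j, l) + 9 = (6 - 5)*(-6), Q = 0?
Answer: 1242418428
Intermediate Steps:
y(j, l) = -15 (y(j, l) = -9 + (6 - 5)*(-6) = -9 + 1*(-6) = -9 - 6 = -15)
(y(-113, r(1, Q)) + 19409)*(40564 + 23498) = (-15 + 19409)*(40564 + 23498) = 19394*64062 = 1242418428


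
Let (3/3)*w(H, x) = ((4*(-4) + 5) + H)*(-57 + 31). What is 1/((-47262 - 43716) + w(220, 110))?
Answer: -1/96412 ≈ -1.0372e-5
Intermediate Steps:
w(H, x) = 286 - 26*H (w(H, x) = ((4*(-4) + 5) + H)*(-57 + 31) = ((-16 + 5) + H)*(-26) = (-11 + H)*(-26) = 286 - 26*H)
1/((-47262 - 43716) + w(220, 110)) = 1/((-47262 - 43716) + (286 - 26*220)) = 1/(-90978 + (286 - 5720)) = 1/(-90978 - 5434) = 1/(-96412) = -1/96412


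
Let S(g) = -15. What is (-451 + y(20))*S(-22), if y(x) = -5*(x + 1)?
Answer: 8340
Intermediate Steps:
y(x) = -5 - 5*x (y(x) = -5*(1 + x) = -5 - 5*x)
(-451 + y(20))*S(-22) = (-451 + (-5 - 5*20))*(-15) = (-451 + (-5 - 100))*(-15) = (-451 - 105)*(-15) = -556*(-15) = 8340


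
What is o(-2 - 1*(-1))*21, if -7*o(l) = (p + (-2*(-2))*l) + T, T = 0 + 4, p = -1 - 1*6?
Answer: 21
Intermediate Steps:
p = -7 (p = -1 - 6 = -7)
T = 4
o(l) = 3/7 - 4*l/7 (o(l) = -((-7 + (-2*(-2))*l) + 4)/7 = -((-7 + 4*l) + 4)/7 = -(-3 + 4*l)/7 = 3/7 - 4*l/7)
o(-2 - 1*(-1))*21 = (3/7 - 4*(-2 - 1*(-1))/7)*21 = (3/7 - 4*(-2 + 1)/7)*21 = (3/7 - 4/7*(-1))*21 = (3/7 + 4/7)*21 = 1*21 = 21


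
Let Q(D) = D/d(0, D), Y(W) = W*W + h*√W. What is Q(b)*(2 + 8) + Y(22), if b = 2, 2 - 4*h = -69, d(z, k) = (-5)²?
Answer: 2424/5 + 71*√22/4 ≈ 568.05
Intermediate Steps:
d(z, k) = 25
h = 71/4 (h = ½ - ¼*(-69) = ½ + 69/4 = 71/4 ≈ 17.750)
Y(W) = W² + 71*√W/4 (Y(W) = W*W + 71*√W/4 = W² + 71*√W/4)
Q(D) = D/25
Q(b)*(2 + 8) + Y(22) = ((1/25)*2)*(2 + 8) + (22² + 71*√22/4) = (2/25)*10 + (484 + 71*√22/4) = ⅘ + (484 + 71*√22/4) = 2424/5 + 71*√22/4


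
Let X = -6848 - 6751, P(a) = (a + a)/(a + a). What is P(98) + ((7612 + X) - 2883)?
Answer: -8869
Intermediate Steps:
P(a) = 1 (P(a) = (2*a)/((2*a)) = (2*a)*(1/(2*a)) = 1)
X = -13599
P(98) + ((7612 + X) - 2883) = 1 + ((7612 - 13599) - 2883) = 1 + (-5987 - 2883) = 1 - 8870 = -8869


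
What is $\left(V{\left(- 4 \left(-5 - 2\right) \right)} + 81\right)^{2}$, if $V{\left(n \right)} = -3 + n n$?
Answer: $743044$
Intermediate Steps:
$V{\left(n \right)} = -3 + n^{2}$
$\left(V{\left(- 4 \left(-5 - 2\right) \right)} + 81\right)^{2} = \left(\left(-3 + \left(- 4 \left(-5 - 2\right)\right)^{2}\right) + 81\right)^{2} = \left(\left(-3 + \left(\left(-4\right) \left(-7\right)\right)^{2}\right) + 81\right)^{2} = \left(\left(-3 + 28^{2}\right) + 81\right)^{2} = \left(\left(-3 + 784\right) + 81\right)^{2} = \left(781 + 81\right)^{2} = 862^{2} = 743044$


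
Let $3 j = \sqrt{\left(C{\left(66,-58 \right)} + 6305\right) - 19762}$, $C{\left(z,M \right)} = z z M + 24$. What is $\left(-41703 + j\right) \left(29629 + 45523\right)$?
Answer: $-3134063856 + \frac{75152 i \sqrt{266081}}{3} \approx -3.1341 \cdot 10^{9} + 1.2922 \cdot 10^{7} i$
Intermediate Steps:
$C{\left(z,M \right)} = 24 + M z^{2}$ ($C{\left(z,M \right)} = z^{2} M + 24 = M z^{2} + 24 = 24 + M z^{2}$)
$j = \frac{i \sqrt{266081}}{3}$ ($j = \frac{\sqrt{\left(\left(24 - 58 \cdot 66^{2}\right) + 6305\right) - 19762}}{3} = \frac{\sqrt{\left(\left(24 - 252648\right) + 6305\right) - 19762}}{3} = \frac{\sqrt{\left(-252624 + 6305\right) - 19762}}{3} = \frac{\sqrt{-246319 - 19762}}{3} = \frac{\sqrt{-266081}}{3} = \frac{i \sqrt{266081}}{3} \approx 171.94 i$)
$\left(-41703 + j\right) \left(29629 + 45523\right) = \left(-41703 + \frac{i \sqrt{266081}}{3}\right) \left(29629 + 45523\right) = \left(-41703 + \frac{i \sqrt{266081}}{3}\right) 75152 = -3134063856 + \frac{75152 i \sqrt{266081}}{3}$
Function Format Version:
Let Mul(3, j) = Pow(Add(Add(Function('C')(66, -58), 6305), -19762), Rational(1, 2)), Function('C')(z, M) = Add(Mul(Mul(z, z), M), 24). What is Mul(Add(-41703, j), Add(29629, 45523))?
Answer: Add(-3134063856, Mul(Rational(75152, 3), I, Pow(266081, Rational(1, 2)))) ≈ Add(-3.1341e+9, Mul(1.2922e+7, I))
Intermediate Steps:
Function('C')(z, M) = Add(24, Mul(M, Pow(z, 2))) (Function('C')(z, M) = Add(Mul(Pow(z, 2), M), 24) = Add(Mul(M, Pow(z, 2)), 24) = Add(24, Mul(M, Pow(z, 2))))
j = Mul(Rational(1, 3), I, Pow(266081, Rational(1, 2))) (j = Mul(Rational(1, 3), Pow(Add(Add(Add(24, Mul(-58, Pow(66, 2))), 6305), -19762), Rational(1, 2))) = Mul(Rational(1, 3), Pow(Add(Add(Add(24, Mul(-58, 4356)), 6305), -19762), Rational(1, 2))) = Mul(Rational(1, 3), Pow(Add(Add(Add(24, -252648), 6305), -19762), Rational(1, 2))) = Mul(Rational(1, 3), Pow(Add(Add(-252624, 6305), -19762), Rational(1, 2))) = Mul(Rational(1, 3), Pow(Add(-246319, -19762), Rational(1, 2))) = Mul(Rational(1, 3), Pow(-266081, Rational(1, 2))) = Mul(Rational(1, 3), Mul(I, Pow(266081, Rational(1, 2)))) = Mul(Rational(1, 3), I, Pow(266081, Rational(1, 2))) ≈ Mul(171.94, I))
Mul(Add(-41703, j), Add(29629, 45523)) = Mul(Add(-41703, Mul(Rational(1, 3), I, Pow(266081, Rational(1, 2)))), Add(29629, 45523)) = Mul(Add(-41703, Mul(Rational(1, 3), I, Pow(266081, Rational(1, 2)))), 75152) = Add(-3134063856, Mul(Rational(75152, 3), I, Pow(266081, Rational(1, 2))))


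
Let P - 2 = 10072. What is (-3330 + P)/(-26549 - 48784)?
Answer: -2248/25111 ≈ -0.089522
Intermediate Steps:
P = 10074 (P = 2 + 10072 = 10074)
(-3330 + P)/(-26549 - 48784) = (-3330 + 10074)/(-26549 - 48784) = 6744/(-75333) = 6744*(-1/75333) = -2248/25111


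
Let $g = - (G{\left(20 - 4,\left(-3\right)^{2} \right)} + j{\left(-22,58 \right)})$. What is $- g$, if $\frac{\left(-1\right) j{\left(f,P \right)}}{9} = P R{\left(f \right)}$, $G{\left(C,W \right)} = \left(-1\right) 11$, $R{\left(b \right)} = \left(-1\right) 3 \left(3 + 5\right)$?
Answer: $12517$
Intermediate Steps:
$R{\left(b \right)} = -24$ ($R{\left(b \right)} = \left(-3\right) 8 = -24$)
$G{\left(C,W \right)} = -11$
$j{\left(f,P \right)} = 216 P$ ($j{\left(f,P \right)} = - 9 P \left(-24\right) = - 9 \left(- 24 P\right) = 216 P$)
$g = -12517$ ($g = - (-11 + 216 \cdot 58) = - (-11 + 12528) = \left(-1\right) 12517 = -12517$)
$- g = \left(-1\right) \left(-12517\right) = 12517$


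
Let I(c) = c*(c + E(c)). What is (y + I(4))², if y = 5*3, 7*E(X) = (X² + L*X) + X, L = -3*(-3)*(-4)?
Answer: 77841/49 ≈ 1588.6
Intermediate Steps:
L = -36 (L = 9*(-4) = -36)
E(X) = -5*X + X²/7 (E(X) = ((X² - 36*X) + X)/7 = (X² - 35*X)/7 = -5*X + X²/7)
I(c) = c*(c + c*(-35 + c)/7)
y = 15
(y + I(4))² = (15 + (⅐)*4²*(-28 + 4))² = (15 + (⅐)*16*(-24))² = (15 - 384/7)² = (-279/7)² = 77841/49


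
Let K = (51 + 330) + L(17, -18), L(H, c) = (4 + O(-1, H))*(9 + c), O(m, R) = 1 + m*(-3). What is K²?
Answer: 95481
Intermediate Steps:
O(m, R) = 1 - 3*m
L(H, c) = 72 + 8*c (L(H, c) = (4 + (1 - 3*(-1)))*(9 + c) = (4 + (1 + 3))*(9 + c) = (4 + 4)*(9 + c) = 8*(9 + c) = 72 + 8*c)
K = 309 (K = (51 + 330) + (72 + 8*(-18)) = 381 + (72 - 144) = 381 - 72 = 309)
K² = 309² = 95481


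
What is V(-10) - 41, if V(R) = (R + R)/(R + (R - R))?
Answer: -39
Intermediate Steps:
V(R) = 2 (V(R) = (2*R)/(R + 0) = (2*R)/R = 2)
V(-10) - 41 = 2 - 41 = -39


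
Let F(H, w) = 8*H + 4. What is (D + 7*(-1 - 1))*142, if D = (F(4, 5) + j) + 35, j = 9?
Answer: 9372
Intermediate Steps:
F(H, w) = 4 + 8*H
D = 80 (D = ((4 + 8*4) + 9) + 35 = ((4 + 32) + 9) + 35 = (36 + 9) + 35 = 45 + 35 = 80)
(D + 7*(-1 - 1))*142 = (80 + 7*(-1 - 1))*142 = (80 + 7*(-2))*142 = (80 - 14)*142 = 66*142 = 9372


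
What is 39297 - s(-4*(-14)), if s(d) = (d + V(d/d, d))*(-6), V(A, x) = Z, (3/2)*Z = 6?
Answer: 39657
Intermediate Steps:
Z = 4 (Z = (⅔)*6 = 4)
V(A, x) = 4
s(d) = -24 - 6*d (s(d) = (d + 4)*(-6) = (4 + d)*(-6) = -24 - 6*d)
39297 - s(-4*(-14)) = 39297 - (-24 - (-24)*(-14)) = 39297 - (-24 - 6*56) = 39297 - (-24 - 336) = 39297 - 1*(-360) = 39297 + 360 = 39657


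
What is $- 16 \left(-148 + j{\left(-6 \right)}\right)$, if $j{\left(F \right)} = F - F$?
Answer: $2368$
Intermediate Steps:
$j{\left(F \right)} = 0$
$- 16 \left(-148 + j{\left(-6 \right)}\right) = - 16 \left(-148 + 0\right) = \left(-16\right) \left(-148\right) = 2368$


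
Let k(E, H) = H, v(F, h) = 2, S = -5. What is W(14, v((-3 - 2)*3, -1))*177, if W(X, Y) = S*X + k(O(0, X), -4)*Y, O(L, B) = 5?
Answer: -13806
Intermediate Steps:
W(X, Y) = -5*X - 4*Y
W(14, v((-3 - 2)*3, -1))*177 = (-5*14 - 4*2)*177 = (-70 - 8)*177 = -78*177 = -13806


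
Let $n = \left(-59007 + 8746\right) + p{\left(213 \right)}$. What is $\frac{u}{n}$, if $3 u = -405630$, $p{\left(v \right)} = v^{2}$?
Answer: $\frac{67605}{2446} \approx 27.639$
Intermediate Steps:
$u = -135210$ ($u = \frac{1}{3} \left(-405630\right) = -135210$)
$n = -4892$ ($n = \left(-59007 + 8746\right) + 213^{2} = -50261 + 45369 = -4892$)
$\frac{u}{n} = - \frac{135210}{-4892} = \left(-135210\right) \left(- \frac{1}{4892}\right) = \frac{67605}{2446}$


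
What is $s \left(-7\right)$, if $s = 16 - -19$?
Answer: $-245$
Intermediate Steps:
$s = 35$ ($s = 16 + 19 = 35$)
$s \left(-7\right) = 35 \left(-7\right) = -245$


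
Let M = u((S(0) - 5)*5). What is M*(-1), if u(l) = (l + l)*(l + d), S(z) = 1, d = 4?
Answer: -640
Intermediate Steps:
u(l) = 2*l*(4 + l) (u(l) = (l + l)*(l + 4) = (2*l)*(4 + l) = 2*l*(4 + l))
M = 640 (M = 2*((1 - 5)*5)*(4 + (1 - 5)*5) = 2*(-4*5)*(4 - 4*5) = 2*(-20)*(4 - 20) = 2*(-20)*(-16) = 640)
M*(-1) = 640*(-1) = -640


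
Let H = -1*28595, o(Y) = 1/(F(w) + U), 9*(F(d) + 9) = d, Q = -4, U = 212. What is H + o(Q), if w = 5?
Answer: -52386031/1832 ≈ -28595.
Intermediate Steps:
F(d) = -9 + d/9
o(Y) = 9/1832 (o(Y) = 1/((-9 + (1/9)*5) + 212) = 1/((-9 + 5/9) + 212) = 1/(-76/9 + 212) = 1/(1832/9) = 9/1832)
H = -28595
H + o(Q) = -28595 + 9/1832 = -52386031/1832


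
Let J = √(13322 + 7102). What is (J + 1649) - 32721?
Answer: -31072 + 2*√5106 ≈ -30929.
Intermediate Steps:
J = 2*√5106 (J = √20424 = 2*√5106 ≈ 142.91)
(J + 1649) - 32721 = (2*√5106 + 1649) - 32721 = (1649 + 2*√5106) - 32721 = -31072 + 2*√5106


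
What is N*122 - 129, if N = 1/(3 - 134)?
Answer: -17021/131 ≈ -129.93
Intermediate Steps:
N = -1/131 (N = 1/(-131) = -1/131 ≈ -0.0076336)
N*122 - 129 = -1/131*122 - 129 = -122/131 - 129 = -17021/131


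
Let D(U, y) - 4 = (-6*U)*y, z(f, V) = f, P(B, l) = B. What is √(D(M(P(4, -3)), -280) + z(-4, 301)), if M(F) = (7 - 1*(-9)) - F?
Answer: 24*√35 ≈ 141.99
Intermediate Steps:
M(F) = 16 - F (M(F) = (7 + 9) - F = 16 - F)
D(U, y) = 4 - 6*U*y (D(U, y) = 4 + (-6*U)*y = 4 - 6*U*y)
√(D(M(P(4, -3)), -280) + z(-4, 301)) = √((4 - 6*(16 - 1*4)*(-280)) - 4) = √((4 - 6*(16 - 4)*(-280)) - 4) = √((4 - 6*12*(-280)) - 4) = √((4 + 20160) - 4) = √(20164 - 4) = √20160 = 24*√35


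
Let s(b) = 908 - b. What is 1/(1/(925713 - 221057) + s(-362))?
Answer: 704656/894913121 ≈ 0.00078740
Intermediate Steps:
1/(1/(925713 - 221057) + s(-362)) = 1/(1/(925713 - 221057) + (908 - 1*(-362))) = 1/(1/704656 + (908 + 362)) = 1/(1/704656 + 1270) = 1/(894913121/704656) = 704656/894913121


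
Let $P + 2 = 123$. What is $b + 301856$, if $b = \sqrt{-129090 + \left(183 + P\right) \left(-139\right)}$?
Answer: $301856 + i \sqrt{171346} \approx 3.0186 \cdot 10^{5} + 413.94 i$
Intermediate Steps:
$P = 121$ ($P = -2 + 123 = 121$)
$b = i \sqrt{171346}$ ($b = \sqrt{-129090 + \left(183 + 121\right) \left(-139\right)} = \sqrt{-129090 + 304 \left(-139\right)} = \sqrt{-129090 - 42256} = \sqrt{-171346} = i \sqrt{171346} \approx 413.94 i$)
$b + 301856 = i \sqrt{171346} + 301856 = 301856 + i \sqrt{171346}$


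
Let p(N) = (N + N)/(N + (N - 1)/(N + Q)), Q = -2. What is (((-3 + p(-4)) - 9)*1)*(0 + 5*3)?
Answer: -2700/19 ≈ -142.11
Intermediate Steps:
p(N) = 2*N/(N + (-1 + N)/(-2 + N)) (p(N) = (N + N)/(N + (N - 1)/(N - 2)) = (2*N)/(N + (-1 + N)/(-2 + N)) = 2*N/(N + (-1 + N)/(-2 + N)))
(((-3 + p(-4)) - 9)*1)*(0 + 5*3) = (((-3 + 2*(-4)*(-2 - 4)/(-1 + (-4)**2 - 1*(-4))) - 9)*1)*(0 + 5*3) = (((-3 + 2*(-4)*(-6)/(-1 + 16 + 4)) - 9)*1)*(0 + 15) = (((-3 + 2*(-4)*(-6)/19) - 9)*1)*15 = (((-3 + 2*(-4)*(1/19)*(-6)) - 9)*1)*15 = (((-3 + 48/19) - 9)*1)*15 = ((-9/19 - 9)*1)*15 = -180/19*1*15 = -180/19*15 = -2700/19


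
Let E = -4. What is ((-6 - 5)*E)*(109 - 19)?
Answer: 3960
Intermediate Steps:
((-6 - 5)*E)*(109 - 19) = ((-6 - 5)*(-4))*(109 - 19) = -11*(-4)*90 = 44*90 = 3960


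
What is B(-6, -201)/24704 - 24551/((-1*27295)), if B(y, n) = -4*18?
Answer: 75567833/84286960 ≈ 0.89655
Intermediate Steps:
B(y, n) = -72
B(-6, -201)/24704 - 24551/((-1*27295)) = -72/24704 - 24551/((-1*27295)) = -72*1/24704 - 24551/(-27295) = -9/3088 - 24551*(-1/27295) = -9/3088 + 24551/27295 = 75567833/84286960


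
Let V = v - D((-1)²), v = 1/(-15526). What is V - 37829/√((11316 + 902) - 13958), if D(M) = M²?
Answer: -15527/15526 + 37829*I*√435/870 ≈ -1.0001 + 906.88*I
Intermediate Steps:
v = -1/15526 ≈ -6.4408e-5
V = -15527/15526 (V = -1/15526 - ((-1)²)² = -1/15526 - 1*1² = -1/15526 - 1*1 = -1/15526 - 1 = -15527/15526 ≈ -1.0001)
V - 37829/√((11316 + 902) - 13958) = -15527/15526 - 37829/√((11316 + 902) - 13958) = -15527/15526 - 37829/√(12218 - 13958) = -15527/15526 - 37829*(-I*√435/870) = -15527/15526 - (-37829)*I*√435/870 = -15527/15526 + 37829*I*√435/870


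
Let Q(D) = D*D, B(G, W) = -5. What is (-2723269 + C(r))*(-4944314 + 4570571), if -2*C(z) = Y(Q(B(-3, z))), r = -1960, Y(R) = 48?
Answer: 1017811695699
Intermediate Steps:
Q(D) = D²
C(z) = -24 (C(z) = -½*48 = -24)
(-2723269 + C(r))*(-4944314 + 4570571) = (-2723269 - 24)*(-4944314 + 4570571) = -2723293*(-373743) = 1017811695699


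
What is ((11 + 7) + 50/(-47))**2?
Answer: 633616/2209 ≈ 286.83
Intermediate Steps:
((11 + 7) + 50/(-47))**2 = (18 + 50*(-1/47))**2 = (18 - 50/47)**2 = (796/47)**2 = 633616/2209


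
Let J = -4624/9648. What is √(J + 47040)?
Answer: √1900443677/201 ≈ 216.89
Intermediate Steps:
J = -289/603 (J = -4624*1/9648 = -289/603 ≈ -0.47927)
√(J + 47040) = √(-289/603 + 47040) = √(28364831/603) = √1900443677/201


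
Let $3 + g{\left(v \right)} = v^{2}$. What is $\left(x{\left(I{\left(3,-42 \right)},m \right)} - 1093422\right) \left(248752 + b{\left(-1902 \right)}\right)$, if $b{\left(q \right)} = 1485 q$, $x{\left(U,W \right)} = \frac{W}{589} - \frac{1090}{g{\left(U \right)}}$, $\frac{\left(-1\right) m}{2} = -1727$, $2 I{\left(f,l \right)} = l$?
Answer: $\frac{363282259140233758}{128991} \approx 2.8163 \cdot 10^{12}$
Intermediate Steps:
$I{\left(f,l \right)} = \frac{l}{2}$
$m = 3454$ ($m = \left(-2\right) \left(-1727\right) = 3454$)
$g{\left(v \right)} = -3 + v^{2}$
$x{\left(U,W \right)} = - \frac{1090}{-3 + U^{2}} + \frac{W}{589}$ ($x{\left(U,W \right)} = \frac{W}{589} - \frac{1090}{-3 + U^{2}} = - \frac{1090}{-3 + U^{2}} + \frac{W}{589}$)
$\left(x{\left(I{\left(3,-42 \right)},m \right)} - 1093422\right) \left(248752 + b{\left(-1902 \right)}\right) = \left(\frac{-642010 + 3454 \left(-3 + \left(\frac{1}{2} \left(-42\right)\right)^{2}\right)}{589 \left(-3 + \left(\frac{1}{2} \left(-42\right)\right)^{2}\right)} - 1093422\right) \left(248752 + 1485 \left(-1902\right)\right) = \left(\frac{-642010 + 3454 \left(-3 + \left(-21\right)^{2}\right)}{589 \left(-3 + \left(-21\right)^{2}\right)} - 1093422\right) \left(248752 - 2824470\right) = \left(\frac{-642010 + 3454 \left(-3 + 441\right)}{589 \left(-3 + 441\right)} - 1093422\right) \left(-2575718\right) = \left(\frac{-642010 + 3454 \cdot 438}{589 \cdot 438} - 1093422\right) \left(-2575718\right) = \left(\frac{1}{589} \cdot \frac{1}{438} \left(-642010 + 1512852\right) - 1093422\right) \left(-2575718\right) = \left(\frac{1}{589} \cdot \frac{1}{438} \cdot 870842 - 1093422\right) \left(-2575718\right) = \left(\frac{435421}{128991} - 1093422\right) \left(-2575718\right) = \left(- \frac{141041161781}{128991}\right) \left(-2575718\right) = \frac{363282259140233758}{128991}$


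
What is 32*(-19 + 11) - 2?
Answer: -258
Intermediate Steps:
32*(-19 + 11) - 2 = 32*(-8) - 2 = -256 - 2 = -258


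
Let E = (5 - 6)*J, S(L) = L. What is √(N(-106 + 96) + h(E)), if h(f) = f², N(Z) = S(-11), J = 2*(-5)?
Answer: √89 ≈ 9.4340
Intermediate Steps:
J = -10
N(Z) = -11
E = 10 (E = (5 - 6)*(-10) = -1*(-10) = 10)
√(N(-106 + 96) + h(E)) = √(-11 + 10²) = √(-11 + 100) = √89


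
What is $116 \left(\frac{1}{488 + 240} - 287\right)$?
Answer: $- \frac{6059115}{182} \approx -33292.0$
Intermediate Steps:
$116 \left(\frac{1}{488 + 240} - 287\right) = 116 \left(\frac{1}{728} - 287\right) = 116 \left(- \frac{208935}{728}\right) = - \frac{6059115}{182}$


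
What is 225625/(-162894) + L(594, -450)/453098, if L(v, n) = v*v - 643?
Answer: -11215027427/18451736403 ≈ -0.60780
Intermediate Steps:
L(v, n) = -643 + v² (L(v, n) = v² - 643 = -643 + v²)
225625/(-162894) + L(594, -450)/453098 = 225625/(-162894) + (-643 + 594²)/453098 = 225625*(-1/162894) + (-643 + 352836)*(1/453098) = -225625/162894 + 352193*(1/453098) = -225625/162894 + 352193/453098 = -11215027427/18451736403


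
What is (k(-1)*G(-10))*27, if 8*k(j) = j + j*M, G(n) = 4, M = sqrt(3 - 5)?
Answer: -27/2 - 27*I*sqrt(2)/2 ≈ -13.5 - 19.092*I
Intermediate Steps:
M = I*sqrt(2) (M = sqrt(-2) = I*sqrt(2) ≈ 1.4142*I)
k(j) = j/8 + I*j*sqrt(2)/8 (k(j) = (j + j*(I*sqrt(2)))/8 = (j + I*j*sqrt(2))/8 = j/8 + I*j*sqrt(2)/8)
(k(-1)*G(-10))*27 = (((1/8)*(-1)*(1 + I*sqrt(2)))*4)*27 = ((-1/8 - I*sqrt(2)/8)*4)*27 = (-1/2 - I*sqrt(2)/2)*27 = -27/2 - 27*I*sqrt(2)/2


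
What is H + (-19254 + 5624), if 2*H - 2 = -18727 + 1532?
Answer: -44453/2 ≈ -22227.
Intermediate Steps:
H = -17193/2 (H = 1 + (-18727 + 1532)/2 = 1 + (½)*(-17195) = 1 - 17195/2 = -17193/2 ≈ -8596.5)
H + (-19254 + 5624) = -17193/2 + (-19254 + 5624) = -17193/2 - 13630 = -44453/2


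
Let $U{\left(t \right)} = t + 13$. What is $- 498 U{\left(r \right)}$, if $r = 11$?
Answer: $-11952$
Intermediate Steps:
$U{\left(t \right)} = 13 + t$
$- 498 U{\left(r \right)} = - 498 \left(13 + 11\right) = \left(-498\right) 24 = -11952$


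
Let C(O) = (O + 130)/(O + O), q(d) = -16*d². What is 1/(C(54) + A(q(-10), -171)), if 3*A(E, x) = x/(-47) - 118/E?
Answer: 1015200/2985757 ≈ 0.34001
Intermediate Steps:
A(E, x) = -118/(3*E) - x/141 (A(E, x) = (x/(-47) - 118/E)/3 = (x*(-1/47) - 118/E)/3 = (-x/47 - 118/E)/3 = (-118/E - x/47)/3 = -118/(3*E) - x/141)
C(O) = (130 + O)/(2*O) (C(O) = (130 + O)/((2*O)) = (130 + O)*(1/(2*O)) = (130 + O)/(2*O))
1/(C(54) + A(q(-10), -171)) = 1/((½)*(130 + 54)/54 + (-5546 - 1*(-16*(-10)²)*(-171))/(141*((-16*(-10)²)))) = 1/((½)*(1/54)*184 + (-5546 - 1*(-16*100)*(-171))/(141*((-16*100)))) = 1/(46/27 + (1/141)*(-5546 - 1*(-1600)*(-171))/(-1600)) = 1/(46/27 + (1/141)*(-1/1600)*(-5546 - 273600)) = 1/(46/27 + (1/141)*(-1/1600)*(-279146)) = 1/(46/27 + 139573/112800) = 1/(2985757/1015200) = 1015200/2985757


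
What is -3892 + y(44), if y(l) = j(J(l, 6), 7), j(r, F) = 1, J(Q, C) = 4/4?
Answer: -3891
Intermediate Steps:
J(Q, C) = 1 (J(Q, C) = 4*(¼) = 1)
y(l) = 1
-3892 + y(44) = -3892 + 1 = -3891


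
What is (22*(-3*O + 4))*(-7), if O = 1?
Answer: -154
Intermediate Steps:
(22*(-3*O + 4))*(-7) = (22*(-3*1 + 4))*(-7) = (22*(-3 + 4))*(-7) = (22*1)*(-7) = 22*(-7) = -154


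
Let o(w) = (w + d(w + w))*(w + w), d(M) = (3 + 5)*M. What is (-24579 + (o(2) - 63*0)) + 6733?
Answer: -17710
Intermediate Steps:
d(M) = 8*M
o(w) = 34*w**2 (o(w) = (w + 8*(w + w))*(w + w) = (w + 8*(2*w))*(2*w) = (w + 16*w)*(2*w) = (17*w)*(2*w) = 34*w**2)
(-24579 + (o(2) - 63*0)) + 6733 = (-24579 + (34*2**2 - 63*0)) + 6733 = (-24579 + (34*4 + 0)) + 6733 = (-24579 + (136 + 0)) + 6733 = (-24579 + 136) + 6733 = -24443 + 6733 = -17710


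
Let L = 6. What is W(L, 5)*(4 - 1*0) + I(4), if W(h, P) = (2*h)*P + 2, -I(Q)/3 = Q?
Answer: 236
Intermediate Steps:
I(Q) = -3*Q
W(h, P) = 2 + 2*P*h (W(h, P) = 2*P*h + 2 = 2 + 2*P*h)
W(L, 5)*(4 - 1*0) + I(4) = (2 + 2*5*6)*(4 - 1*0) - 3*4 = (2 + 60)*(4 + 0) - 12 = 62*4 - 12 = 248 - 12 = 236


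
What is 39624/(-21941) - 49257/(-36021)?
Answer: -115516089/263445587 ≈ -0.43848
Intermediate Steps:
39624/(-21941) - 49257/(-36021) = 39624*(-1/21941) - 49257*(-1/36021) = -39624/21941 + 16419/12007 = -115516089/263445587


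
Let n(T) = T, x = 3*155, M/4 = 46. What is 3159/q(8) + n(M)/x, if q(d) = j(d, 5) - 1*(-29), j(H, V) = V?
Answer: 1475191/15810 ≈ 93.307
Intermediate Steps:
M = 184 (M = 4*46 = 184)
x = 465
q(d) = 34 (q(d) = 5 - 1*(-29) = 5 + 29 = 34)
3159/q(8) + n(M)/x = 3159/34 + 184/465 = 1475191/15810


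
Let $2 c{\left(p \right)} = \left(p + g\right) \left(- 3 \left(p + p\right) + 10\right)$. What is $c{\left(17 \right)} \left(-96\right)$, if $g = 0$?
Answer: $75072$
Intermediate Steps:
$c{\left(p \right)} = \frac{p \left(10 - 6 p\right)}{2}$ ($c{\left(p \right)} = \frac{\left(p + 0\right) \left(- 3 \left(p + p\right) + 10\right)}{2} = \frac{p \left(- 3 \cdot 2 p + 10\right)}{2} = \frac{p \left(- 6 p + 10\right)}{2} = \frac{p \left(10 - 6 p\right)}{2}$)
$c{\left(17 \right)} \left(-96\right) = 17 \left(5 - 51\right) \left(-96\right) = 17 \left(-46\right) \left(-96\right) = \left(-782\right) \left(-96\right) = 75072$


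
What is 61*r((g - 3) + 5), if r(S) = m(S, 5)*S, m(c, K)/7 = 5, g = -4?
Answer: -4270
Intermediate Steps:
m(c, K) = 35 (m(c, K) = 7*5 = 35)
r(S) = 35*S
61*r((g - 3) + 5) = 61*(35*((-4 - 3) + 5)) = 61*(35*(-7 + 5)) = 61*(35*(-2)) = 61*(-70) = -4270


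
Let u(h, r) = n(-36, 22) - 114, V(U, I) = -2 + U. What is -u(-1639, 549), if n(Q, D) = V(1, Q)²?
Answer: 113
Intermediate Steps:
n(Q, D) = 1 (n(Q, D) = (-2 + 1)² = (-1)² = 1)
u(h, r) = -113 (u(h, r) = 1 - 114 = -113)
-u(-1639, 549) = -1*(-113) = 113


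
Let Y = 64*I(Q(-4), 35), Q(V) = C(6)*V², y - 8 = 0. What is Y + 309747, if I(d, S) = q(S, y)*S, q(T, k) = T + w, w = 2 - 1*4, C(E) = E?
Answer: 383667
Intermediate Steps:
y = 8 (y = 8 + 0 = 8)
w = -2 (w = 2 - 4 = -2)
Q(V) = 6*V²
q(T, k) = -2 + T (q(T, k) = T - 2 = -2 + T)
I(d, S) = S*(-2 + S) (I(d, S) = (-2 + S)*S = S*(-2 + S))
Y = 73920 (Y = 64*(35*(-2 + 35)) = 64*(35*33) = 64*1155 = 73920)
Y + 309747 = 73920 + 309747 = 383667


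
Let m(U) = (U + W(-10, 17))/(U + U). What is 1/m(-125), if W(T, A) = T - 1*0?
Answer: 50/27 ≈ 1.8519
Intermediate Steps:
W(T, A) = T (W(T, A) = T + 0 = T)
m(U) = (-10 + U)/(2*U) (m(U) = (U - 10)/(U + U) = (-10 + U)/((2*U)) = (-10 + U)*(1/(2*U)) = (-10 + U)/(2*U))
1/m(-125) = 1/((1/2)*(-10 - 125)/(-125)) = 1/((1/2)*(-1/125)*(-135)) = 1/(27/50) = 50/27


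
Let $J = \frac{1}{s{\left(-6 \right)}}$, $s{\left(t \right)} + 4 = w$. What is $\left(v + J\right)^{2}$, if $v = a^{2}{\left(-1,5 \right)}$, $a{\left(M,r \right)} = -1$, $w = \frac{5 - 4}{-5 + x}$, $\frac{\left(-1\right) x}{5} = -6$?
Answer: $\frac{5476}{9801} \approx 0.55872$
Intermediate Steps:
$x = 30$ ($x = \left(-5\right) \left(-6\right) = 30$)
$w = \frac{1}{25}$ ($w = \frac{5 - 4}{-5 + 30} = 1 \cdot \frac{1}{25} = \frac{1}{25} \approx 0.04$)
$s{\left(t \right)} = - \frac{99}{25}$ ($s{\left(t \right)} = -4 + \frac{1}{25} = - \frac{99}{25}$)
$v = 1$ ($v = \left(-1\right)^{2} = 1$)
$J = - \frac{25}{99}$ ($J = \frac{1}{- \frac{99}{25}} = - \frac{25}{99} \approx -0.25253$)
$\left(v + J\right)^{2} = \left(1 - \frac{25}{99}\right)^{2} = \left(\frac{74}{99}\right)^{2} = \frac{5476}{9801}$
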